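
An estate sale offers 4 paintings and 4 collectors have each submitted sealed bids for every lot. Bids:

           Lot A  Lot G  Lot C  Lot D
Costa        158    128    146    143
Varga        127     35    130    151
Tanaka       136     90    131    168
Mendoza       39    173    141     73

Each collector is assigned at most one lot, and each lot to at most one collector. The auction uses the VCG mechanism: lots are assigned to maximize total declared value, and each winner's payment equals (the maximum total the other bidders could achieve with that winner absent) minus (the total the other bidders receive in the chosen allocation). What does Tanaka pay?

Efficient allocation: Costa→Lot A ($158), Varga→Lot C ($130), Tanaka→Lot D ($168), Mendoza→Lot G ($173); total welfare W = $629.
Tanaka receives Lot D at value $168, so the others get W − 168 = $461.
Without Tanaka: best allocation of the remaining 3 bidders over all 4 lots is Costa→Lot A ($158), Varga→Lot D ($151), Mendoza→Lot G ($173), total $482.
VCG payment = (others' best without Tanaka) − (others' welfare with Tanaka) = 482 − 461 = $21.

Tanaka pays $21.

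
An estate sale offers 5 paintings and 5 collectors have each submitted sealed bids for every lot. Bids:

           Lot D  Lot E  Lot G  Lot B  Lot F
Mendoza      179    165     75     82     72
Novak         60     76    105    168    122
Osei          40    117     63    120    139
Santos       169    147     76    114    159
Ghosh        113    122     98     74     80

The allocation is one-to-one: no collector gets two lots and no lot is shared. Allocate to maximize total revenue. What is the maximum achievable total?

Maximum total: $739

Treat this as an assignment problem: match each collector to one lot.
Optimal: Mendoza→Lot E ($165), Novak→Lot B ($168), Osei→Lot F ($139), Santos→Lot D ($169), Ghosh→Lot G ($98) — total 165+168+139+169+98 = $739.
Row-greedy (each collector in turn takes its best remaining lot) gives $731, worse by 8.
Next-best assignment: Mendoza→Lot D, Novak→Lot B, Osei→Lot F, Santos→Lot E, Ghosh→Lot G = $731.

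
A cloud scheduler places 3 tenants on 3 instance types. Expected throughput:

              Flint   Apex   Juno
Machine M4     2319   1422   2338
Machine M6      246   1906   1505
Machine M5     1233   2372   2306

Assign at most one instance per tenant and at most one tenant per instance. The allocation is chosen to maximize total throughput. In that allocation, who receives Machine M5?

Juno receives Machine M5.

This is a one-to-one assignment (maximum-weight bipartite matching).
Optimal: Flint→Machine M4 (2319 ops/s), Apex→Machine M6 (1906 ops/s), Juno→Machine M5 (2306 ops/s) — total 2319+1906+2306 = 6531 ops/s.
Column-greedy (each instance in turn goes to its best remaining tenant) gives 5477 ops/s, worse by 1054.
Next-best assignment: Flint→Machine M4, Apex→Machine M5, Juno→Machine M6 = 6196 ops/s.
Swapping Apex↔Juno (Apex→Machine M5 2372 ops/s, Juno→Machine M6 1505 ops/s) loses 335.
Juno's own top instance is Machine M4 (2338 ops/s), but forcing Juno→Machine M4 and reassigning the rest optimally gives only 5477 ops/s — worse by 1054.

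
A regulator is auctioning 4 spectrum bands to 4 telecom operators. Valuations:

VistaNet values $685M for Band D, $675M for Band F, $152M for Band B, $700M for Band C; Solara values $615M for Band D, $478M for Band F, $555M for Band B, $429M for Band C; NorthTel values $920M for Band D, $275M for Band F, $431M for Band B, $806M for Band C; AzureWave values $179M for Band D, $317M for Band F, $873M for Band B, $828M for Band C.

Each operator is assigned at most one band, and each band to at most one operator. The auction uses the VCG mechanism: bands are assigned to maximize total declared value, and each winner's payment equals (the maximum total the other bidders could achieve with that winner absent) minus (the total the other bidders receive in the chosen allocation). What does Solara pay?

Efficient allocation: VistaNet→Band F ($675M), Solara→Band B ($555M), NorthTel→Band D ($920M), AzureWave→Band C ($828M); total welfare W = $2978M.
Solara receives Band B at value $555M, so the others get W − 555 = $2423M.
Without Solara: best allocation of the remaining 3 bidders over all 4 bands is VistaNet→Band C ($700M), NorthTel→Band D ($920M), AzureWave→Band B ($873M), total $2493M.
VCG payment = (others' best without Solara) − (others' welfare with Solara) = 2493 − 2423 = $70M.

Solara pays $70M.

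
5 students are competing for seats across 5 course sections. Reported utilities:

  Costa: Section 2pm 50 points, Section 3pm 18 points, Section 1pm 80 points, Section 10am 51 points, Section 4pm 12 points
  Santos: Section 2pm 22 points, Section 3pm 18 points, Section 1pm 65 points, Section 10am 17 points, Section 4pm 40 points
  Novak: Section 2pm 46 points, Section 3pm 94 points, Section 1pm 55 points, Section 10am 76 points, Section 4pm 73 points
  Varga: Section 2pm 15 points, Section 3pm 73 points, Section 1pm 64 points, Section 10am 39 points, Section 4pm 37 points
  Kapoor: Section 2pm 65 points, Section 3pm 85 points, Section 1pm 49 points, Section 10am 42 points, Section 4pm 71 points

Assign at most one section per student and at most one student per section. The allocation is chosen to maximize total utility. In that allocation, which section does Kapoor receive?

Kapoor receives Section 4pm.

This is a one-to-one assignment (maximum-weight bipartite matching).
Optimal: Costa→Section 2pm (50 points), Santos→Section 1pm (65 points), Novak→Section 10am (76 points), Varga→Section 3pm (73 points), Kapoor→Section 4pm (71 points) — total 50+65+76+73+71 = 335 points.
Row-greedy (each student in turn takes its best remaining section) gives 318 points, worse by 17.
No other one-to-one assignment exceeds 335 points.
Kapoor's own top section is Section 3pm (85 points), but forcing Kapoor→Section 3pm and reassigning the rest optimally gives only 315 points — worse by 20.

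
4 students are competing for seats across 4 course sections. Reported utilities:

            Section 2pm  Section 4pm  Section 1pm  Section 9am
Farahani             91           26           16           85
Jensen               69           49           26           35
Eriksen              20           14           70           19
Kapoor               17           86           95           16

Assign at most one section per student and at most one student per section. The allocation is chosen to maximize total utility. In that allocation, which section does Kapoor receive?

This is a one-to-one assignment (maximum-weight bipartite matching).
Optimal: Farahani→Section 9am (85 points), Jensen→Section 2pm (69 points), Eriksen→Section 1pm (70 points), Kapoor→Section 4pm (86 points) — total 85+69+70+86 = 310 points.
Max-entry greedy (repeatedly take the single best remaining cell) gives 254 points, worse by 56.
Kapoor's own top section is Section 1pm (95 points), but forcing Kapoor→Section 1pm and reassigning the rest optimally gives only 263 points — worse by 47.

Kapoor receives Section 4pm.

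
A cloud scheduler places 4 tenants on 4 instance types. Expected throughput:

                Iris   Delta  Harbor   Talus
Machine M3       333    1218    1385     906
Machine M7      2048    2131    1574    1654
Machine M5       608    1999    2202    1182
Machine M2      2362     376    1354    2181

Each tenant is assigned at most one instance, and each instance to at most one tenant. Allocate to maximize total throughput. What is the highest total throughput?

Optimal: Iris→Machine M7 (2048 ops/s), Delta→Machine M3 (1218 ops/s), Harbor→Machine M5 (2202 ops/s), Talus→Machine M2 (2181 ops/s) — total 2048+1218+2202+2181 = 7649 ops/s.
Max-entry greedy (repeatedly take the single best remaining cell) gives 7601 ops/s, worse by 48.
Next-best assignment: Iris→Machine M7, Delta→Machine M5, Harbor→Machine M3, Talus→Machine M2 = 7613 ops/s.

Max total: 7649 ops/s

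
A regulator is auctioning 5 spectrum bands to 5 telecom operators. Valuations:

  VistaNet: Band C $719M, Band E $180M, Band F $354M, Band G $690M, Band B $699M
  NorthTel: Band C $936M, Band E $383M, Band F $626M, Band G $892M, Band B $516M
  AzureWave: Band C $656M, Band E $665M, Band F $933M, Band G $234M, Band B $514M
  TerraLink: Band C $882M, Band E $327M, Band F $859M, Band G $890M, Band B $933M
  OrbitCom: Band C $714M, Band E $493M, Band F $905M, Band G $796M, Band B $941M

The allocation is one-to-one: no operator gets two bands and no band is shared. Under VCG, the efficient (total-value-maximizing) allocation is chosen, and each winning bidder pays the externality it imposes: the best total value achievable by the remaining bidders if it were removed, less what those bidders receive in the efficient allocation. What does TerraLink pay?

TerraLink pays $304M.

Efficient allocation: VistaNet→Band G ($690M), NorthTel→Band C ($936M), AzureWave→Band E ($665M), TerraLink→Band B ($933M), OrbitCom→Band F ($905M); total welfare W = $4129M.
TerraLink receives Band B at value $933M, so the others get W − 933 = $3196M.
Without TerraLink: best allocation of the remaining 4 bidders over all 5 bands is VistaNet→Band G ($690M), NorthTel→Band C ($936M), AzureWave→Band F ($933M), OrbitCom→Band B ($941M), total $3500M.
VCG payment = (others' best without TerraLink) − (others' welfare with TerraLink) = 3500 − 3196 = $304M.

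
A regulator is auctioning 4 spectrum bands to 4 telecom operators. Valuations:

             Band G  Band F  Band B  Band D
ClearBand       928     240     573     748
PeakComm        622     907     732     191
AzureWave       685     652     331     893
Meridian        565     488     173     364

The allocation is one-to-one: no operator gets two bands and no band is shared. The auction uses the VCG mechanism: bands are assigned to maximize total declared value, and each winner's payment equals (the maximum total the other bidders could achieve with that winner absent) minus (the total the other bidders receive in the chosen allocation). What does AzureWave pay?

AzureWave pays $72M.

Efficient allocation: ClearBand→Band G ($928M), PeakComm→Band B ($732M), AzureWave→Band D ($893M), Meridian→Band F ($488M); total welfare W = $3041M.
AzureWave receives Band D at value $893M, so the others get W − 893 = $2148M.
Without AzureWave: best allocation of the remaining 3 bidders over all 4 bands is ClearBand→Band D ($748M), PeakComm→Band F ($907M), Meridian→Band G ($565M), total $2220M.
VCG payment = (others' best without AzureWave) − (others' welfare with AzureWave) = 2220 − 2148 = $72M.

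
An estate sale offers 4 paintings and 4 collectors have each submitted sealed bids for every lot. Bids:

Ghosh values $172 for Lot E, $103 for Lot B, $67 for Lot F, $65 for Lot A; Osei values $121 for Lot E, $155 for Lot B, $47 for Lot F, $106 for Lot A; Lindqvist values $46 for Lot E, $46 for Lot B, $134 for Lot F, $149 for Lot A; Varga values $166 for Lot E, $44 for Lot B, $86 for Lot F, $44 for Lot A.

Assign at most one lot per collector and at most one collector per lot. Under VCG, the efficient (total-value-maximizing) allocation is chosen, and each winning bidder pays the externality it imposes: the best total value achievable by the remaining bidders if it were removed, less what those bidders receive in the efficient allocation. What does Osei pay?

Efficient allocation: Ghosh→Lot E ($172), Osei→Lot B ($155), Lindqvist→Lot A ($149), Varga→Lot F ($86); total welfare W = $562.
Osei receives Lot B at value $155, so the others get W − 155 = $407.
Without Osei: best allocation of the remaining 3 bidders over all 4 lots is Ghosh→Lot B ($103), Lindqvist→Lot A ($149), Varga→Lot E ($166), total $418.
VCG payment = (others' best without Osei) − (others' welfare with Osei) = 418 − 407 = $11.

Osei pays $11.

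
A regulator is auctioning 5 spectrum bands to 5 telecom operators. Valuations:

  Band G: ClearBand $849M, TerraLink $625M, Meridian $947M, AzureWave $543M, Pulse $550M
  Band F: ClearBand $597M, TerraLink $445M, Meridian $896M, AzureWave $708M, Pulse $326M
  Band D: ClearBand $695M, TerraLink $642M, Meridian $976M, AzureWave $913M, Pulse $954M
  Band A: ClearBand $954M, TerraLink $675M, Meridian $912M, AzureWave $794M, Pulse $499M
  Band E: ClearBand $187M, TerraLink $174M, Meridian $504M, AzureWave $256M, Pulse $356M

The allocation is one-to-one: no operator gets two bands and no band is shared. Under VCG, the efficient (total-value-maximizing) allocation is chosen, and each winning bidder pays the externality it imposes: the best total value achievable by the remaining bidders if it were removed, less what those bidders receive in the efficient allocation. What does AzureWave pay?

Efficient allocation: ClearBand→Band A ($954M), TerraLink→Band G ($625M), Meridian→Band E ($504M), AzureWave→Band F ($708M), Pulse→Band D ($954M); total welfare W = $3745M.
AzureWave receives Band F at value $708M, so the others get W − 708 = $3037M.
Without AzureWave: best allocation of the remaining 4 bidders over all 5 bands is ClearBand→Band A ($954M), TerraLink→Band G ($625M), Meridian→Band F ($896M), Pulse→Band D ($954M), total $3429M.
VCG payment = (others' best without AzureWave) − (others' welfare with AzureWave) = 3429 − 3037 = $392M.

AzureWave pays $392M.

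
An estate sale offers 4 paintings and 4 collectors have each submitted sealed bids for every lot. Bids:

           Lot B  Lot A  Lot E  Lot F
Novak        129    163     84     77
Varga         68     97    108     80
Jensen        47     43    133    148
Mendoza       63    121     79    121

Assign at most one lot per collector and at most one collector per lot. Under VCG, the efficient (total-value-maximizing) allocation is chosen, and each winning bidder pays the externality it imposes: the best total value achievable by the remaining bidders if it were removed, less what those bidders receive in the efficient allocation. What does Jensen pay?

Jensen pays $34.

Efficient allocation: Novak→Lot B ($129), Varga→Lot E ($108), Jensen→Lot F ($148), Mendoza→Lot A ($121); total welfare W = $506.
Jensen receives Lot F at value $148, so the others get W − 148 = $358.
Without Jensen: best allocation of the remaining 3 bidders over all 4 lots is Novak→Lot A ($163), Varga→Lot E ($108), Mendoza→Lot F ($121), total $392.
VCG payment = (others' best without Jensen) − (others' welfare with Jensen) = 392 − 358 = $34.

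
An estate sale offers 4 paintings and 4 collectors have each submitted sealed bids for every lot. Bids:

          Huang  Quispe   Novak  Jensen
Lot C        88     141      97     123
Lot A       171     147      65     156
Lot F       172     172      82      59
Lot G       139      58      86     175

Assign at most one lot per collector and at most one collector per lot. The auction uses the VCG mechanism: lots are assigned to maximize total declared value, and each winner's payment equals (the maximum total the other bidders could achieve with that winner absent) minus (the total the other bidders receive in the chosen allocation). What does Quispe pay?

Efficient allocation: Huang→Lot A ($171), Quispe→Lot F ($172), Novak→Lot C ($97), Jensen→Lot G ($175); total welfare W = $615.
Quispe receives Lot F at value $172, so the others get W − 172 = $443.
Without Quispe: best allocation of the remaining 3 bidders over all 4 lots is Huang→Lot F ($172), Novak→Lot C ($97), Jensen→Lot G ($175), total $444.
VCG payment = (others' best without Quispe) − (others' welfare with Quispe) = 444 − 443 = $1.

Quispe pays $1.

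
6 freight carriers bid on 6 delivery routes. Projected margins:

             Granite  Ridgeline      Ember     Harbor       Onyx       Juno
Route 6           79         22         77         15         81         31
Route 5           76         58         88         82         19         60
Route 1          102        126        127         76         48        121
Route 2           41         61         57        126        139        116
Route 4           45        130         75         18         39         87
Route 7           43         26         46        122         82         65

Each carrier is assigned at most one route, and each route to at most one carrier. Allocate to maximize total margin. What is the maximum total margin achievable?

Maximum total: $679k

This is the linear assignment problem.
Optimal: Granite→Route 6 ($79k), Ridgeline→Route 4 ($130k), Ember→Route 5 ($88k), Harbor→Route 7 ($122k), Onyx→Route 2 ($139k), Juno→Route 1 ($121k) — total 79+130+88+122+139+121 = $679k.
Next-best assignment: Granite→Route 5, Ridgeline→Route 4, Ember→Route 6, Harbor→Route 7, Onyx→Route 2, Juno→Route 1 = $665k.
Swapping Ember↔Harbor (Ember→Route 7 $46k, Harbor→Route 5 $82k) loses 82.
No other one-to-one assignment exceeds $679k.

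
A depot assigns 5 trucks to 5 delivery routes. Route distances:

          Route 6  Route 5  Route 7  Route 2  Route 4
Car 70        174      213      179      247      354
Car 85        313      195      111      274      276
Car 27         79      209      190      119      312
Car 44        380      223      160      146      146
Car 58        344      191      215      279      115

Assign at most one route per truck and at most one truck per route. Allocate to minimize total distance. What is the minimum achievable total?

This is a one-to-one assignment (minimum-cost bipartite matching).
Optimal: Car 70→Route 5 (213 km), Car 85→Route 7 (111 km), Car 27→Route 6 (79 km), Car 44→Route 2 (146 km), Car 58→Route 4 (115 km) — total 213+111+79+146+115 = 664 km.
Every other assignment is strictly worse.

Min total: 664 km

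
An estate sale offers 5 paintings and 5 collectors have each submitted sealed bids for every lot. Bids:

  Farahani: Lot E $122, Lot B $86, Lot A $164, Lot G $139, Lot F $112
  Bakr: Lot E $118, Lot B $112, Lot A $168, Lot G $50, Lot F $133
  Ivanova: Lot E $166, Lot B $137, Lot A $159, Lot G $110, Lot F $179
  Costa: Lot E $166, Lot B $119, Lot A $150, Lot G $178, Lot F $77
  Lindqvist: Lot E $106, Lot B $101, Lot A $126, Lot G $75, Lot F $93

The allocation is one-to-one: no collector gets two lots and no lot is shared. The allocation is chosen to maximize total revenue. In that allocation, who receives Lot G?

Optimal: Farahani→Lot G ($139), Bakr→Lot A ($168), Ivanova→Lot F ($179), Costa→Lot E ($166), Lindqvist→Lot B ($101) — total 139+168+179+166+101 = $753.
Column-greedy (each lot in turn goes to its best remaining collector) gives $685, worse by 68.
Swapping Lindqvist↔Ivanova (Lindqvist→Lot F $93, Ivanova→Lot B $137) loses 50.
Checked against all permutations: $753 is optimal.
Farahani's own top lot is Lot A ($164), but forcing Farahani→Lot A and reassigning the rest optimally gives only $742 — worse by 11.

Farahani receives Lot G.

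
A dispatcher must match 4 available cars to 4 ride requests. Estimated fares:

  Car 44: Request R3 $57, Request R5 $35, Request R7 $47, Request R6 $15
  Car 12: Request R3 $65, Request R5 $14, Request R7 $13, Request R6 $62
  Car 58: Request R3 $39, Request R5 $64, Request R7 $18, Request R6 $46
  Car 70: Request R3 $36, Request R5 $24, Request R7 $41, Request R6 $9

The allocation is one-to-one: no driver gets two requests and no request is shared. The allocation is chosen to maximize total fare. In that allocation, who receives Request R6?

Car 12 receives Request R6.

Treat this as an assignment problem: match each driver to one request.
Optimal: Car 44→Request R3 ($57), Car 12→Request R6 ($62), Car 58→Request R5 ($64), Car 70→Request R7 ($41) — total 57+62+64+41 = $224.
Column-greedy (each request in turn goes to its best remaining driver) gives $185, worse by 39.
Next-best assignment: Car 44→Request R7, Car 12→Request R6, Car 58→Request R5, Car 70→Request R3 = $209.
Swapping Car 44↔Car 58 (Car 44→Request R5 $35, Car 58→Request R3 $39) loses 47.
Car 12's own top request is Request R3 ($65), but forcing Car 12→Request R3 and reassigning the rest optimally gives only $187 — worse by 37.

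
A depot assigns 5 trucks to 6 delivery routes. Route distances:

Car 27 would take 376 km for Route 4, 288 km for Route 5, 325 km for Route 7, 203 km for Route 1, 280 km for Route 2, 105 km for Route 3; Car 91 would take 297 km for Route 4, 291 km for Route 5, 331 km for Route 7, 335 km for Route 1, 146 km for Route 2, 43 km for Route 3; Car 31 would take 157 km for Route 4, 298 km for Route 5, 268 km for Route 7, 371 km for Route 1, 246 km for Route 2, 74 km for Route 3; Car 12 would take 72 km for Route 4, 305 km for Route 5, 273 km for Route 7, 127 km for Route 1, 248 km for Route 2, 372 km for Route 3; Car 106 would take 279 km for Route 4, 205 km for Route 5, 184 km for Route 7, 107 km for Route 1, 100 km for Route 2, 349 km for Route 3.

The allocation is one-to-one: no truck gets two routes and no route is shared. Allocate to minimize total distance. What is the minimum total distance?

Minimum total: 679 km

Optimal: Car 27→Route 1 (203 km), Car 91→Route 2 (146 km), Car 31→Route 3 (74 km), Car 12→Route 4 (72 km), Car 106→Route 7 (184 km) — total 203+146+74+72+184 = 679 km.
Column-greedy (each route in turn goes to its cheapest remaining truck) gives 894 km, worse by 215.
Checked against all permutations: 679 km is optimal.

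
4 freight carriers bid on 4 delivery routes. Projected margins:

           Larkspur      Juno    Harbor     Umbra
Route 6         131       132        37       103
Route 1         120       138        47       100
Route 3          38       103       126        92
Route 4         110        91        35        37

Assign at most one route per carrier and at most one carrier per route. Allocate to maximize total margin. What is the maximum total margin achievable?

Maximum total: $477k

This is the linear assignment problem.
Optimal: Larkspur→Route 4 ($110k), Juno→Route 1 ($138k), Harbor→Route 3 ($126k), Umbra→Route 6 ($103k) — total 110+138+126+103 = $477k.
Column-greedy (each route in turn goes to its best remaining carrier) gives $415k, worse by 62.
Checked against all permutations: $477k is optimal.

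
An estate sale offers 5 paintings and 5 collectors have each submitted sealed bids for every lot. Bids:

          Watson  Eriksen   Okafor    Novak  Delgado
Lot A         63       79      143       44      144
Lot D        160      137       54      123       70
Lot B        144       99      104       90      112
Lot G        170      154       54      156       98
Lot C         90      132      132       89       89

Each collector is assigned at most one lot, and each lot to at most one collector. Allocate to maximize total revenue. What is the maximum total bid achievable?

Treat this as an assignment problem: match each collector to one lot.
Optimal: Watson→Lot B ($144), Eriksen→Lot D ($137), Okafor→Lot C ($132), Novak→Lot G ($156), Delgado→Lot A ($144) — total 144+137+132+156+144 = $713.
Column-greedy (each lot in turn goes to its best remaining collector) gives $696, worse by 17.
Next-best assignment: Watson→Lot D, Eriksen→Lot C, Okafor→Lot A, Novak→Lot G, Delgado→Lot B = $703.
Swapping Delgado↔Novak (Delgado→Lot G $98, Novak→Lot A $44) loses 158.
Every other assignment is strictly worse.

Max total: $713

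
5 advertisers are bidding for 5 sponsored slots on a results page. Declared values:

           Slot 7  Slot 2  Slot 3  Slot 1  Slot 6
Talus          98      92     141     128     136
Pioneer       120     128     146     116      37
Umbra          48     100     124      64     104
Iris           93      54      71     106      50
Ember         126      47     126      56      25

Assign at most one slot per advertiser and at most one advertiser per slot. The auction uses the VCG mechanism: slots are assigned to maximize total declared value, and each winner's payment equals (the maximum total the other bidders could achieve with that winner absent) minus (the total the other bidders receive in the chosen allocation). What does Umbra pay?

Umbra pays $18.

Efficient allocation: Talus→Slot 6 ($136), Pioneer→Slot 2 ($128), Umbra→Slot 3 ($124), Iris→Slot 1 ($106), Ember→Slot 7 ($126); total welfare W = $620.
Umbra receives Slot 3 at value $124, so the others get W − 124 = $496.
Without Umbra: best allocation of the remaining 4 bidders over all 5 slots is Talus→Slot 6 ($136), Pioneer→Slot 3 ($146), Iris→Slot 1 ($106), Ember→Slot 7 ($126), total $514.
VCG payment = (others' best without Umbra) − (others' welfare with Umbra) = 514 − 496 = $18.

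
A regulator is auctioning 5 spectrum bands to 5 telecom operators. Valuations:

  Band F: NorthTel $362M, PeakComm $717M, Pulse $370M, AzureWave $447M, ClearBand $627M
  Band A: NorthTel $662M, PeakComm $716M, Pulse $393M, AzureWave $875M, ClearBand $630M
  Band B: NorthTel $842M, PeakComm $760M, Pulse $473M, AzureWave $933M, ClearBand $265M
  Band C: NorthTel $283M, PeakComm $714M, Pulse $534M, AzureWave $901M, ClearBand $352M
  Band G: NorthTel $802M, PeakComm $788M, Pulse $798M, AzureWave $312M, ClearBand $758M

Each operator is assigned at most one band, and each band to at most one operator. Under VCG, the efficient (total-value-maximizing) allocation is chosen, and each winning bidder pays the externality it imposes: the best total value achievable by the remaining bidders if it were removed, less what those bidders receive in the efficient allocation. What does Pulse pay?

Pulse pays $128M.

Efficient allocation: NorthTel→Band B ($842M), PeakComm→Band F ($717M), Pulse→Band G ($798M), AzureWave→Band C ($901M), ClearBand→Band A ($630M); total welfare W = $3888M.
Pulse receives Band G at value $798M, so the others get W − 798 = $3090M.
Without Pulse: best allocation of the remaining 4 bidders over all 5 bands is NorthTel→Band B ($842M), PeakComm→Band F ($717M), AzureWave→Band C ($901M), ClearBand→Band G ($758M), total $3218M.
VCG payment = (others' best without Pulse) − (others' welfare with Pulse) = 3218 − 3090 = $128M.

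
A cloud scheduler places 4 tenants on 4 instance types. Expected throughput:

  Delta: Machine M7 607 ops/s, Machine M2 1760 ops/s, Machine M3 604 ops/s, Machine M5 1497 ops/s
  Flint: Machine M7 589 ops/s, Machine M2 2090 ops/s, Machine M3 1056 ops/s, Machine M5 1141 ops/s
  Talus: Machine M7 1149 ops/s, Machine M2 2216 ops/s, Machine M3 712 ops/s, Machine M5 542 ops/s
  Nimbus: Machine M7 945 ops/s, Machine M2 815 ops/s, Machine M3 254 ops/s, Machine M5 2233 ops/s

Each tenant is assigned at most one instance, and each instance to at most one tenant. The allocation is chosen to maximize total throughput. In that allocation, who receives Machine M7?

This is a one-to-one assignment (maximum-weight bipartite matching).
Optimal: Delta→Machine M2 (1760 ops/s), Flint→Machine M3 (1056 ops/s), Talus→Machine M7 (1149 ops/s), Nimbus→Machine M5 (2233 ops/s) — total 1760+1056+1149+2233 = 6198 ops/s.
Row-greedy (each tenant in turn takes its best remaining instance) gives 4304 ops/s, worse by 1894.
Swapping Delta↔Nimbus (Delta→Machine M5 1497 ops/s, Nimbus→Machine M2 815 ops/s) loses 1681.
Checked against all permutations: 6198 ops/s is optimal.
Talus's own top instance is Machine M2 (2216 ops/s), but forcing Talus→Machine M2 and reassigning the rest optimally gives only 6112 ops/s — worse by 86.

Talus receives Machine M7.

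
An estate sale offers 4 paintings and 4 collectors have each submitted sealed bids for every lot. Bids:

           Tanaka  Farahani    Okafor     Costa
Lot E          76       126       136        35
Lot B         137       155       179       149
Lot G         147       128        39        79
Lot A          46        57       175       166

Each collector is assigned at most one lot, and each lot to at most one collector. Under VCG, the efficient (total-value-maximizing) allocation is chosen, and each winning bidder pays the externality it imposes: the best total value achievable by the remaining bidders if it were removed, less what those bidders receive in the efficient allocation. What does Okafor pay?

Okafor pays $29.

Efficient allocation: Tanaka→Lot G ($147), Farahani→Lot E ($126), Okafor→Lot B ($179), Costa→Lot A ($166); total welfare W = $618.
Okafor receives Lot B at value $179, so the others get W − 179 = $439.
Without Okafor: best allocation of the remaining 3 bidders over all 4 lots is Tanaka→Lot G ($147), Farahani→Lot B ($155), Costa→Lot A ($166), total $468.
VCG payment = (others' best without Okafor) − (others' welfare with Okafor) = 468 − 439 = $29.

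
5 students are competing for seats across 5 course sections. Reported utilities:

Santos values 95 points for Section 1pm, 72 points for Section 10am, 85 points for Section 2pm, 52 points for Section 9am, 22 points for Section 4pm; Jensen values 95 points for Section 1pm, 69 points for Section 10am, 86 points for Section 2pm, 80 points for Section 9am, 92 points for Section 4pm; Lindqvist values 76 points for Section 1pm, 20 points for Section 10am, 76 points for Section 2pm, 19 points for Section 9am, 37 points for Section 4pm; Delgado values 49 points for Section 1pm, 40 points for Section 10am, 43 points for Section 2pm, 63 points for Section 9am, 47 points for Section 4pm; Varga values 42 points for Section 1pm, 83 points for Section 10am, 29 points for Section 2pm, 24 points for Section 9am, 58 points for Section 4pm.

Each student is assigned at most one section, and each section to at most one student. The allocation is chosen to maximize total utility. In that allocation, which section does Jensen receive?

Optimal: Santos→Section 1pm (95 points), Jensen→Section 4pm (92 points), Lindqvist→Section 2pm (76 points), Delgado→Section 9am (63 points), Varga→Section 10am (83 points) — total 95+92+76+63+83 = 409 points.
Column-greedy (each section in turn goes to its best remaining student) gives 364 points, worse by 45.
Every other assignment is strictly worse.
Jensen's own top section is Section 1pm (95 points), but forcing Jensen→Section 1pm and reassigning the rest optimally gives only 364 points — worse by 45.

Jensen receives Section 4pm.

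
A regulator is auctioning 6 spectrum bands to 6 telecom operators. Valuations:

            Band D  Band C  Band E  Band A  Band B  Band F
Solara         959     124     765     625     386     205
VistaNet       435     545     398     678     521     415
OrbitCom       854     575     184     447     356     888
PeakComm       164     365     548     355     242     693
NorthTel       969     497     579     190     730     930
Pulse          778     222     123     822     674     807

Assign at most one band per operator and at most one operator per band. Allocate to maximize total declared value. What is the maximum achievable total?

Maximum total: $4492M

Optimal: Solara→Band D ($959M), VistaNet→Band C ($545M), OrbitCom→Band F ($888M), PeakComm→Band E ($548M), NorthTel→Band B ($730M), Pulse→Band A ($822M) — total 959+545+888+548+730+822 = $4492M.
Row-greedy (each operator in turn takes its best remaining band) gives $4025M, worse by 467.
Next-best assignment: Solara→Band E, VistaNet→Band C, OrbitCom→Band D, PeakComm→Band F, NorthTel→Band B, Pulse→Band A = $4409M.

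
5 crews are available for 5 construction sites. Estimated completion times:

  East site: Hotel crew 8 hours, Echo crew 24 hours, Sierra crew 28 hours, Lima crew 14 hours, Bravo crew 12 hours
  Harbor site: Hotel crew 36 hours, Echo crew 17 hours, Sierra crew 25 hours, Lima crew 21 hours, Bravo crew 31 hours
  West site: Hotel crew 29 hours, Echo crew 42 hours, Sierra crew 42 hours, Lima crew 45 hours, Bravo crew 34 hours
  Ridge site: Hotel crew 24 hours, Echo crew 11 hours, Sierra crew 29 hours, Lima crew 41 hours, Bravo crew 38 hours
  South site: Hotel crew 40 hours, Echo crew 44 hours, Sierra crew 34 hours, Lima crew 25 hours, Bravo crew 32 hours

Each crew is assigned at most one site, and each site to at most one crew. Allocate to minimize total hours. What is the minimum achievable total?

Optimal: Hotel crew→West site (29 hours), Echo crew→Ridge site (11 hours), Sierra crew→Harbor site (25 hours), Lima crew→South site (25 hours), Bravo crew→East site (12 hours) — total 29+11+25+25+12 = 102 hours.
Min-entry greedy (repeatedly take the single cheapest remaining cell) gives 114 hours, worse by 12.
Next-best assignment: Hotel crew→East site, Echo crew→Ridge site, Sierra crew→Harbor site, Lima crew→South site, Bravo crew→West site = 103 hours.
Swapping Echo crew↔Bravo crew (Echo crew→East site 24 hours, Bravo crew→Ridge site 38 hours) adds 39.
Checked against all permutations: 102 hours is optimal.

Min total: 102 hours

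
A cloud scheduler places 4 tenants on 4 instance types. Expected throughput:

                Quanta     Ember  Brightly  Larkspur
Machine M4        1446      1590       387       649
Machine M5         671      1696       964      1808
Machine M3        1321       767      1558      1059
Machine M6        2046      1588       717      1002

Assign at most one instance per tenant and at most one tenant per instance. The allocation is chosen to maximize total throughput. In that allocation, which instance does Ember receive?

Ember receives Machine M4.

Optimal: Quanta→Machine M6 (2046 ops/s), Ember→Machine M4 (1590 ops/s), Brightly→Machine M3 (1558 ops/s), Larkspur→Machine M5 (1808 ops/s) — total 2046+1590+1558+1808 = 7002 ops/s.
Row-greedy (each tenant in turn takes its best remaining instance) gives 5949 ops/s, worse by 1053.
Checked against all permutations: 7002 ops/s is optimal.
Ember's own top instance is Machine M5 (1696 ops/s), but forcing Ember→Machine M5 and reassigning the rest optimally gives only 5949 ops/s — worse by 1053.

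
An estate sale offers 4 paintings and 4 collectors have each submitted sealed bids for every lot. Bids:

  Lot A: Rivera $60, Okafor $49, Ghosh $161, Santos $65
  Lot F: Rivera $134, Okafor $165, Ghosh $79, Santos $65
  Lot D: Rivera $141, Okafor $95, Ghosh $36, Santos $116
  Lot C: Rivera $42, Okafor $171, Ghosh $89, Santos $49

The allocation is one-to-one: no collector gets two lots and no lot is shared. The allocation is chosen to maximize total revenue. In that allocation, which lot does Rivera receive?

Rivera receives Lot F.

Optimal: Rivera→Lot F ($134), Okafor→Lot C ($171), Ghosh→Lot A ($161), Santos→Lot D ($116) — total 134+171+161+116 = $582.
Column-greedy (each lot in turn goes to its best remaining collector) gives $516, worse by 66.
Next-best assignment: Rivera→Lot D, Okafor→Lot C, Ghosh→Lot A, Santos→Lot F = $538.
Checked against all permutations: $582 is optimal.
Rivera's own top lot is Lot D ($141), but forcing Rivera→Lot D and reassigning the rest optimally gives only $538 — worse by 44.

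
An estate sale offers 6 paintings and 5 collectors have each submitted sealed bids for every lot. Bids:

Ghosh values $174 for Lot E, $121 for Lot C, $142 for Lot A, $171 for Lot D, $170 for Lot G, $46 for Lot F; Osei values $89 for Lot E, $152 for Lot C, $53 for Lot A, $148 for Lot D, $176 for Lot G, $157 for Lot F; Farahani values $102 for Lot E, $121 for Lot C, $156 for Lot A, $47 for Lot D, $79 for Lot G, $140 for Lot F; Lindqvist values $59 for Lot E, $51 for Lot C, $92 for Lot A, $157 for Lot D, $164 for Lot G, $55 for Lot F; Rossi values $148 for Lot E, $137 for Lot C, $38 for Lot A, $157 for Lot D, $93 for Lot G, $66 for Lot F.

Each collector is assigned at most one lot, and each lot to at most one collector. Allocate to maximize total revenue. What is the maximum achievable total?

Max total: $808

This is the linear assignment problem.
Optimal: Ghosh→Lot E ($174), Osei→Lot F ($157), Farahani→Lot A ($156), Lindqvist→Lot G ($164), Rossi→Lot D ($157) — total 174+157+156+164+157 = $808.
Max-entry greedy (repeatedly take the single best remaining cell) gives $800, worse by 8.
Swapping Rossi↔Osei (Rossi→Lot F $66, Osei→Lot D $148) loses 100.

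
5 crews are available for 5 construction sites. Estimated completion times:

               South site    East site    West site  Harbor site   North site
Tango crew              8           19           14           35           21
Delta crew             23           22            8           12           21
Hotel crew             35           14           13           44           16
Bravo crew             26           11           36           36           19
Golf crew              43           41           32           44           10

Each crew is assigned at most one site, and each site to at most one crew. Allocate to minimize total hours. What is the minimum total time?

Minimum total: 54 hours

Optimal: Tango crew→South site (8 hours), Delta crew→Harbor site (12 hours), Hotel crew→West site (13 hours), Bravo crew→East site (11 hours), Golf crew→North site (10 hours) — total 8+12+13+11+10 = 54 hours.
Column-greedy (each site in turn goes to its cheapest remaining crew) gives 81 hours, worse by 27.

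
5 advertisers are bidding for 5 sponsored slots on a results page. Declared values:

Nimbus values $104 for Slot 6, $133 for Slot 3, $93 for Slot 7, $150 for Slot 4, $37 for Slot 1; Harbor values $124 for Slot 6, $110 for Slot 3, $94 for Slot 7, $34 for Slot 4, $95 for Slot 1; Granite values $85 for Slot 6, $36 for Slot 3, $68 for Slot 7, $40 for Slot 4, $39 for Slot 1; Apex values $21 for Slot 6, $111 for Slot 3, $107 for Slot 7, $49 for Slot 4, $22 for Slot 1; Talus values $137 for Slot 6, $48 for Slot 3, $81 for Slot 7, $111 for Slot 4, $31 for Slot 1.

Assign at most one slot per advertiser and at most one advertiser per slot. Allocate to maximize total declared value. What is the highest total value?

Max total: $561

Optimal: Nimbus→Slot 4 ($150), Harbor→Slot 1 ($95), Granite→Slot 7 ($68), Apex→Slot 3 ($111), Talus→Slot 6 ($137) — total 150+95+68+111+137 = $561.
Row-greedy (each advertiser in turn takes its best remaining slot) gives $484, worse by 77.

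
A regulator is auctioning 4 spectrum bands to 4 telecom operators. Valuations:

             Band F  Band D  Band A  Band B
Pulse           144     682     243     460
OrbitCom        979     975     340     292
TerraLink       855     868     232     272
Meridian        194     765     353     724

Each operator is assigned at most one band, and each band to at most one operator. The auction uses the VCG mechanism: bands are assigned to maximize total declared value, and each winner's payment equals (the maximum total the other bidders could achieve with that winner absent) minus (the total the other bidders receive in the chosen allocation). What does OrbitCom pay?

OrbitCom pays $426M.

Efficient allocation: Pulse→Band A ($243M), OrbitCom→Band F ($979M), TerraLink→Band D ($868M), Meridian→Band B ($724M); total welfare W = $2814M.
OrbitCom receives Band F at value $979M, so the others get W − 979 = $1835M.
Without OrbitCom: best allocation of the remaining 3 bidders over all 4 bands is Pulse→Band D ($682M), TerraLink→Band F ($855M), Meridian→Band B ($724M), total $2261M.
VCG payment = (others' best without OrbitCom) − (others' welfare with OrbitCom) = 2261 − 1835 = $426M.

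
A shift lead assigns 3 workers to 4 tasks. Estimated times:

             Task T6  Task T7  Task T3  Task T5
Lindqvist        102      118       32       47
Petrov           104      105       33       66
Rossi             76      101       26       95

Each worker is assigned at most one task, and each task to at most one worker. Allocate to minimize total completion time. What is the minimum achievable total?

Min total: 156 min

Optimal: Lindqvist→Task T5 (47 min), Petrov→Task T3 (33 min), Rossi→Task T6 (76 min) — total 47+33+76 = 156 min.
Min-entry greedy (repeatedly take the single cheapest remaining cell) gives 177 min, worse by 21.
Swapping Petrov↔Lindqvist (Petrov→Task T5 66 min, Lindqvist→Task T3 32 min) adds 18.
Every other assignment is strictly worse.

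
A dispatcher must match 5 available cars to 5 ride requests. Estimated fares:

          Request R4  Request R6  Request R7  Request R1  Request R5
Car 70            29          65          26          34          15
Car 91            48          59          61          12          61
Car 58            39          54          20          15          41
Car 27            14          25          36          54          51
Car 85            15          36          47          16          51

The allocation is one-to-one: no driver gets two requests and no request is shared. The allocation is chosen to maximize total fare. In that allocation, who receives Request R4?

Car 58 receives Request R4.

This is a one-to-one assignment (maximum-weight bipartite matching).
Optimal: Car 70→Request R6 ($65), Car 91→Request R7 ($61), Car 58→Request R4 ($39), Car 27→Request R1 ($54), Car 85→Request R5 ($51) — total 65+61+39+54+51 = $270.
Row-greedy (each driver in turn takes its best remaining request) gives $236, worse by 34.
Next-best assignment: Car 70→Request R6, Car 91→Request R5, Car 58→Request R4, Car 27→Request R1, Car 85→Request R7 = $266.
No other one-to-one assignment exceeds $270.
Car 58's own top request is Request R6 ($54), but forcing Car 58→Request R6 and reassigning the rest optimally gives only $249 — worse by 21.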